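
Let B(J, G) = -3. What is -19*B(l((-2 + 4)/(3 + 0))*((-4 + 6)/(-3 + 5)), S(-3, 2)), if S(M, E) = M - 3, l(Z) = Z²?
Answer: 57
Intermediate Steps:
S(M, E) = -3 + M
-19*B(l((-2 + 4)/(3 + 0))*((-4 + 6)/(-3 + 5)), S(-3, 2)) = -19*(-3) = 57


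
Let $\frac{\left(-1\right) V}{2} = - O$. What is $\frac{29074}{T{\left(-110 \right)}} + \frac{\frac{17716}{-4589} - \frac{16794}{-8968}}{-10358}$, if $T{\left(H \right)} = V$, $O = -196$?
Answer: $- \frac{774592421565335}{10443730307192} \approx -74.168$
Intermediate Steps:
$V = -392$ ($V = - 2 \left(\left(-1\right) \left(-196\right)\right) = \left(-2\right) 196 = -392$)
$T{\left(H \right)} = -392$
$\frac{29074}{T{\left(-110 \right)}} + \frac{\frac{17716}{-4589} - \frac{16794}{-8968}}{-10358} = \frac{29074}{-392} + \frac{\frac{17716}{-4589} - \frac{16794}{-8968}}{-10358} = 29074 \left(- \frac{1}{392}\right) + \left(17716 \left(- \frac{1}{4589}\right) - - \frac{8397}{4484}\right) \left(- \frac{1}{10358}\right) = - \frac{14537}{196} + \left(- \frac{17716}{4589} + \frac{8397}{4484}\right) \left(- \frac{1}{10358}\right) = - \frac{14537}{196} - - \frac{40904711}{213137353208} = - \frac{14537}{196} + \frac{40904711}{213137353208} = - \frac{774592421565335}{10443730307192}$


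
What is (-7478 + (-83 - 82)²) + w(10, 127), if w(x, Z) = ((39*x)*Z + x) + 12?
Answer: 69299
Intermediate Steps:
w(x, Z) = 12 + x + 39*Z*x (w(x, Z) = (39*Z*x + x) + 12 = (x + 39*Z*x) + 12 = 12 + x + 39*Z*x)
(-7478 + (-83 - 82)²) + w(10, 127) = (-7478 + (-83 - 82)²) + (12 + 10 + 39*127*10) = (-7478 + (-165)²) + (12 + 10 + 49530) = (-7478 + 27225) + 49552 = 19747 + 49552 = 69299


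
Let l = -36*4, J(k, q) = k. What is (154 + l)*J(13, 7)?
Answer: 130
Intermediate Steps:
l = -144
(154 + l)*J(13, 7) = (154 - 144)*13 = 10*13 = 130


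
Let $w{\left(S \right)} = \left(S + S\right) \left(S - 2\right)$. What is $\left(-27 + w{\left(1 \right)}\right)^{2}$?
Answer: $841$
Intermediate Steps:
$w{\left(S \right)} = 2 S \left(-2 + S\right)$
$\left(-27 + w{\left(1 \right)}\right)^{2} = \left(-27 + 2 \cdot 1 \left(-2 + 1\right)\right)^{2} = \left(-27 + 2 \cdot 1 \left(-1\right)\right)^{2} = \left(-27 - 2\right)^{2} = \left(-29\right)^{2} = 841$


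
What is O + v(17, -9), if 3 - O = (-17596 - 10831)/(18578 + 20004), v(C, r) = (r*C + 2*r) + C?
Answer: -5797455/38582 ≈ -150.26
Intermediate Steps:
v(C, r) = C + 2*r + C*r (v(C, r) = (C*r + 2*r) + C = (2*r + C*r) + C = C + 2*r + C*r)
O = 144173/38582 (O = 3 - (-17596 - 10831)/(18578 + 20004) = 3 - (-28427)/38582 = 3 - 1*(-28427/38582) = 3 + 28427/38582 = 144173/38582 ≈ 3.7368)
O + v(17, -9) = 144173/38582 + (17 + 2*(-9) + 17*(-9)) = 144173/38582 + (17 - 18 - 153) = 144173/38582 - 154 = -5797455/38582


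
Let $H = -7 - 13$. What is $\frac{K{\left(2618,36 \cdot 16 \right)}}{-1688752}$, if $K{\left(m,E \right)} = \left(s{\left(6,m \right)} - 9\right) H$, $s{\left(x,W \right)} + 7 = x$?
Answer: $- \frac{25}{211094} \approx -0.00011843$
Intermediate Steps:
$s{\left(x,W \right)} = -7 + x$
$H = -20$ ($H = -7 - 13 = -20$)
$K{\left(m,E \right)} = 200$ ($K{\left(m,E \right)} = \left(\left(-7 + 6\right) - 9\right) \left(-20\right) = \left(-1 - 9\right) \left(-20\right) = \left(-10\right) \left(-20\right) = 200$)
$\frac{K{\left(2618,36 \cdot 16 \right)}}{-1688752} = \frac{200}{-1688752} = 200 \left(- \frac{1}{1688752}\right) = - \frac{25}{211094}$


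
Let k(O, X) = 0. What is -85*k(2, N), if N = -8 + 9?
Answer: 0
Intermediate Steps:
N = 1
-85*k(2, N) = -85*0 = 0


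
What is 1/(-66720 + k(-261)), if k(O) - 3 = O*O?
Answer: 1/1404 ≈ 0.00071225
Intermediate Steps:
k(O) = 3 + O**2 (k(O) = 3 + O*O = 3 + O**2)
1/(-66720 + k(-261)) = 1/(-66720 + (3 + (-261)**2)) = 1/(-66720 + (3 + 68121)) = 1/(-66720 + 68124) = 1/1404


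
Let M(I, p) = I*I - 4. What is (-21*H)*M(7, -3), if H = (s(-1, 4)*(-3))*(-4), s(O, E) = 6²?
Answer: -408240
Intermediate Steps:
s(O, E) = 36
H = 432 (H = (36*(-3))*(-4) = -108*(-4) = 432)
M(I, p) = -4 + I² (M(I, p) = I² - 4 = -4 + I²)
(-21*H)*M(7, -3) = (-21*432)*(-4 + 7²) = -9072*(-4 + 49) = -9072*45 = -408240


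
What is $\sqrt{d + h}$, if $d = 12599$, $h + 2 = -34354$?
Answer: $i \sqrt{21757} \approx 147.5 i$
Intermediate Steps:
$h = -34356$ ($h = -2 - 34354 = -34356$)
$\sqrt{d + h} = \sqrt{12599 - 34356} = \sqrt{-21757} = i \sqrt{21757}$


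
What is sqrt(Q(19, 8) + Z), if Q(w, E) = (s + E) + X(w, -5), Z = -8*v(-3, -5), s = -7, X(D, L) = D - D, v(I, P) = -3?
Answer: 5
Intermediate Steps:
X(D, L) = 0
Z = 24 (Z = -8*(-3) = 24)
Q(w, E) = -7 + E (Q(w, E) = (-7 + E) + 0 = -7 + E)
sqrt(Q(19, 8) + Z) = sqrt((-7 + 8) + 24) = sqrt(1 + 24) = sqrt(25) = 5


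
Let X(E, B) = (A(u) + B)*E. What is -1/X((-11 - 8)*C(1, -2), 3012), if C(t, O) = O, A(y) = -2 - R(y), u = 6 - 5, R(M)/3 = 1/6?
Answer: -1/114361 ≈ -8.7442e-6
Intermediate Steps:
R(M) = ½ (R(M) = 3/6 = 3*(⅙) = ½)
u = 1
A(y) = -5/2 (A(y) = -2 - 1*½ = -2 - ½ = -5/2)
X(E, B) = E*(-5/2 + B) (X(E, B) = (-5/2 + B)*E = E*(-5/2 + B))
-1/X((-11 - 8)*C(1, -2), 3012) = -1/(((-11 - 8)*(-2))*(-5 + 2*3012)/2) = -1/((-19*(-2))*(-5 + 6024)/2) = -1/((½)*38*6019) = -1/114361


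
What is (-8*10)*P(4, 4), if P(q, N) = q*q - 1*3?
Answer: -1040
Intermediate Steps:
P(q, N) = -3 + q² (P(q, N) = q² - 3 = -3 + q²)
(-8*10)*P(4, 4) = (-8*10)*(-3 + 4²) = -80*(-3 + 16) = -80*13 = -1040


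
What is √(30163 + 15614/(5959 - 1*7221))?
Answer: 3*√1333867114/631 ≈ 173.64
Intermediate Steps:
√(30163 + 15614/(5959 - 1*7221)) = √(30163 + 15614/(5959 - 7221)) = √(30163 + 15614/(-1262)) = √(30163 + 15614*(-1/1262)) = √(30163 - 7807/631) = √(19025046/631) = 3*√1333867114/631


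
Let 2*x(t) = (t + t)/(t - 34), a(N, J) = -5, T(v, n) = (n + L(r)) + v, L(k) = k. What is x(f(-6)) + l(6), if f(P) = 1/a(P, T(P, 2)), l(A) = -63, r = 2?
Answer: -10772/171 ≈ -62.994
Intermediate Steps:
T(v, n) = 2 + n + v (T(v, n) = (n + 2) + v = (2 + n) + v = 2 + n + v)
f(P) = -⅕ (f(P) = 1/(-5) = -⅕)
x(t) = t/(-34 + t) (x(t) = ((t + t)/(t - 34))/2 = ((2*t)/(-34 + t))/2 = (2*t/(-34 + t))/2 = t/(-34 + t))
x(f(-6)) + l(6) = -1/(5*(-34 - ⅕)) - 63 = -1/(5*(-171/5)) - 63 = -⅕*(-5/171) - 63 = 1/171 - 63 = -10772/171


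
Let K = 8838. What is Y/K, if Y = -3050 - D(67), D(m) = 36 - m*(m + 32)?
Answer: 3547/8838 ≈ 0.40134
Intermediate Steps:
D(m) = 36 - m*(32 + m)
Y = 3547 (Y = -3050 - (36 - 1*67² - 32*67) = -3050 - (36 - 1*4489 - 2144) = -3050 - (36 - 4489 - 2144) = -3050 - 1*(-6597) = -3050 + 6597 = 3547)
Y/K = 3547/8838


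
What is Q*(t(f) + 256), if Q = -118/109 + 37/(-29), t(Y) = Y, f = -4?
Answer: -1878660/3161 ≈ -594.32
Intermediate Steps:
Q = -7455/3161 (Q = -118*1/109 + 37*(-1/29) = -118/109 - 37/29 = -7455/3161 ≈ -2.3584)
Q*(t(f) + 256) = -7455*(-4 + 256)/3161 = -7455/3161*252 = -1878660/3161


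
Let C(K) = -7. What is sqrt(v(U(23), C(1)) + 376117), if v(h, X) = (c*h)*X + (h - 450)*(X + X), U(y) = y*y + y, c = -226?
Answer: sqrt(1247953) ≈ 1117.1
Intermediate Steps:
U(y) = y + y**2 (U(y) = y**2 + y = y + y**2)
v(h, X) = -226*X*h + 2*X*(-450 + h) (v(h, X) = (-226*h)*X + (h - 450)*(X + X) = -226*X*h + (-450 + h)*(2*X) = -226*X*h + 2*X*(-450 + h))
sqrt(v(U(23), C(1)) + 376117) = sqrt(-4*(-7)*(225 + 56*(23*(1 + 23))) + 376117) = sqrt(-4*(-7)*(225 + 56*(23*24)) + 376117) = sqrt(-4*(-7)*(225 + 56*552) + 376117) = sqrt(-4*(-7)*(225 + 30912) + 376117) = sqrt(-4*(-7)*31137 + 376117) = sqrt(871836 + 376117) = sqrt(1247953)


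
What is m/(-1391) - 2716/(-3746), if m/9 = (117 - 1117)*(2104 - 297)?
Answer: 2343268306/200411 ≈ 11692.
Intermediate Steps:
m = -16263000 (m = 9*((117 - 1117)*(2104 - 297)) = 9*(-1000*1807) = 9*(-1807000) = -16263000)
m/(-1391) - 2716/(-3746) = -16263000/(-1391) - 2716/(-3746) = -16263000*(-1/1391) - 2716*(-1/3746) = 1251000/107 + 1358/1873 = 2343268306/200411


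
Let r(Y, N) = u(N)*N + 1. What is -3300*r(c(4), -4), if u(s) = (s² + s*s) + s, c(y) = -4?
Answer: 366300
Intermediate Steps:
u(s) = s + 2*s² (u(s) = (s² + s²) + s = 2*s² + s = s + 2*s²)
r(Y, N) = 1 + N²*(1 + 2*N) (r(Y, N) = (N*(1 + 2*N))*N + 1 = N²*(1 + 2*N) + 1 = 1 + N²*(1 + 2*N))
-3300*r(c(4), -4) = -3300*(1 + (-4)²*(1 + 2*(-4))) = -3300*(1 + 16*(1 - 8)) = -3300*(1 + 16*(-7)) = -3300*(1 - 112) = -3300*(-111) = 366300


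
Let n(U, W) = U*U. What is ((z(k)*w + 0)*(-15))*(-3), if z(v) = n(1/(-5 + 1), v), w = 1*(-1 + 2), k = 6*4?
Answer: 45/16 ≈ 2.8125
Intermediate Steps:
k = 24
w = 1 (w = 1*1 = 1)
n(U, W) = U²
z(v) = 1/16 (z(v) = (1/(-5 + 1))² = (1/(-4))² = (-¼)² = 1/16)
((z(k)*w + 0)*(-15))*(-3) = (((1/16)*1 + 0)*(-15))*(-3) = ((1/16 + 0)*(-15))*(-3) = ((1/16)*(-15))*(-3) = -15/16*(-3) = 45/16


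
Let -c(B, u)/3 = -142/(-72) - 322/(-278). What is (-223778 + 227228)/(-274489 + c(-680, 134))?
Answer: -5754600/457863317 ≈ -0.012568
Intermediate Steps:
c(B, u) = -15665/1668 (c(B, u) = -3*(-142/(-72) - 322/(-278)) = -3*(-142*(-1/72) - 322*(-1/278)) = -3*(71/36 + 161/139) = -3*15665/5004 = -15665/1668)
(-223778 + 227228)/(-274489 + c(-680, 134)) = (-223778 + 227228)/(-274489 - 15665/1668) = 3450/(-457863317/1668) = 3450*(-1668/457863317) = -5754600/457863317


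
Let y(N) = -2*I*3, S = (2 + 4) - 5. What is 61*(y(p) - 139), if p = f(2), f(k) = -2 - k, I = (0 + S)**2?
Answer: -8845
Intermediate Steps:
S = 1 (S = 6 - 5 = 1)
I = 1 (I = (0 + 1)**2 = 1**2 = 1)
p = -4 (p = -2 - 1*2 = -2 - 2 = -4)
y(N) = -6 (y(N) = -2*1*3 = -2*3 = -6)
61*(y(p) - 139) = 61*(-6 - 139) = 61*(-145) = -8845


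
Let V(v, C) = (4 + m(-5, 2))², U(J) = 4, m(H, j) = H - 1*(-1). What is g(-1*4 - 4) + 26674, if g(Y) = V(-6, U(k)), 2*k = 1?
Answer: 26674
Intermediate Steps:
k = ½ (k = (½)*1 = ½ ≈ 0.50000)
m(H, j) = 1 + H (m(H, j) = H + 1 = 1 + H)
V(v, C) = 0 (V(v, C) = (4 + (1 - 5))² = (4 - 4)² = 0² = 0)
g(Y) = 0
g(-1*4 - 4) + 26674 = 0 + 26674 = 26674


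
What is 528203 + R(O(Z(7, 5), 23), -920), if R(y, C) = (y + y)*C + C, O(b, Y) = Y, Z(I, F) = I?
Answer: 484963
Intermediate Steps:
R(y, C) = C + 2*C*y (R(y, C) = (2*y)*C + C = 2*C*y + C = C + 2*C*y)
528203 + R(O(Z(7, 5), 23), -920) = 528203 - 920*(1 + 2*23) = 528203 - 920*(1 + 46) = 528203 - 920*47 = 528203 - 43240 = 484963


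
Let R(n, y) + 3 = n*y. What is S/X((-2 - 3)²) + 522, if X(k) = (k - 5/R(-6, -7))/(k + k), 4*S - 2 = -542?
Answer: 24309/97 ≈ 250.61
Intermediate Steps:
R(n, y) = -3 + n*y
S = -135 (S = ½ + (¼)*(-542) = ½ - 271/2 = -135)
X(k) = (-5/39 + k)/(2*k) (X(k) = (k - 5/(-3 - 6*(-7)))/(k + k) = (k - 5/(-3 + 42))/((2*k)) = (k - 5/39)*(1/(2*k)) = (-5/39 + k)*(1/(2*k)) = (-5/39 + k)/(2*k))
S/X((-2 - 3)²) + 522 = -135*78*(-2 - 3)²/(-5 + 39*(-2 - 3)²) + 522 = -135*1950/(-5 + 39*(-5)²) + 522 = -135*1950/(-5 + 39*25) + 522 = -135*1950/(-5 + 975) + 522 = -135/((1/78)*(1/25)*970) + 522 = -135/97/195 + 522 = -135*195/97 + 522 = -26325/97 + 522 = 24309/97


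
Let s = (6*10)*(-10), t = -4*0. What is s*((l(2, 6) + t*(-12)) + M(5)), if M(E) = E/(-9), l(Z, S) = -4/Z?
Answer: 4600/3 ≈ 1533.3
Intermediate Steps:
M(E) = -E/9 (M(E) = E*(-1/9) = -E/9)
t = 0
s = -600 (s = 60*(-10) = -600)
s*((l(2, 6) + t*(-12)) + M(5)) = -600*((-4/2 + 0*(-12)) - 1/9*5) = -600*((-4*1/2 + 0) - 5/9) = -600*((-2 + 0) - 5/9) = -600*(-2 - 5/9) = -600*(-23/9) = 4600/3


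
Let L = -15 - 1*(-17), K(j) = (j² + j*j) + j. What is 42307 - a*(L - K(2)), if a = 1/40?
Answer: 211536/5 ≈ 42307.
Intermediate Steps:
K(j) = j + 2*j² (K(j) = (j² + j²) + j = 2*j² + j = j + 2*j²)
a = 1/40 ≈ 0.025000
L = 2 (L = -15 + 17 = 2)
42307 - a*(L - K(2)) = 42307 - (2 - 2*(1 + 2*2))/40 = 42307 - (2 - 2*(1 + 4))/40 = 42307 - (2 - 2*5)/40 = 42307 - (2 - 1*10)/40 = 42307 - (2 - 10)/40 = 42307 - (-8)/40 = 42307 - 1*(-⅕) = 42307 + ⅕ = 211536/5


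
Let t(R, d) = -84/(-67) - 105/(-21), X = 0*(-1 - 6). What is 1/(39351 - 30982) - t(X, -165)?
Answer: -3506544/560723 ≈ -6.2536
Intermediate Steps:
X = 0 (X = 0*(-7) = 0)
t(R, d) = 419/67 (t(R, d) = -84*(-1/67) - 105*(-1/21) = 84/67 + 5 = 419/67)
1/(39351 - 30982) - t(X, -165) = 1/(39351 - 30982) - 1*419/67 = 1/8369 - 419/67 = -3506544/560723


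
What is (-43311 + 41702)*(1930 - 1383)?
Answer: -880123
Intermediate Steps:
(-43311 + 41702)*(1930 - 1383) = -1609*547 = -880123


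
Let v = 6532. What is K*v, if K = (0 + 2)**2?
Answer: 26128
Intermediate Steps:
K = 4 (K = 2**2 = 4)
K*v = 4*6532 = 26128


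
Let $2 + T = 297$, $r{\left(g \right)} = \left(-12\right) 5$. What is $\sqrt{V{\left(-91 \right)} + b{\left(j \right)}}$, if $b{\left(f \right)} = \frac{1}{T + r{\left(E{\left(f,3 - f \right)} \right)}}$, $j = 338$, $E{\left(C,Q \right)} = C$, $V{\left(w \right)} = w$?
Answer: $\frac{18 i \sqrt{15510}}{235} \approx 9.5392 i$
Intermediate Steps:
$r{\left(g \right)} = -60$
$T = 295$ ($T = -2 + 297 = 295$)
$b{\left(f \right)} = \frac{1}{235}$ ($b{\left(f \right)} = \frac{1}{295 - 60} = \frac{1}{235}$)
$\sqrt{V{\left(-91 \right)} + b{\left(j \right)}} = \sqrt{-91 + \frac{1}{235}} = \sqrt{- \frac{21384}{235}} = \frac{18 i \sqrt{15510}}{235}$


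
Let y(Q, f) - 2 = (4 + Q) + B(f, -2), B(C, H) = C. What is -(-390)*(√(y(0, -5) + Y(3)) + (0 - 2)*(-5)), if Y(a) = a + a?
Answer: 3900 + 390*√7 ≈ 4931.8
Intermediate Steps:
y(Q, f) = 6 + Q + f (y(Q, f) = 2 + ((4 + Q) + f) = 2 + (4 + Q + f) = 6 + Q + f)
Y(a) = 2*a
-(-390)*(√(y(0, -5) + Y(3)) + (0 - 2)*(-5)) = -(-390)*(√((6 + 0 - 5) + 2*3) + (0 - 2)*(-5)) = -(-390)*(√(1 + 6) - 2*(-5)) = -(-390)*(√7 + 10) = -(-390)*(10 + √7) = -130*(-30 - 3*√7) = 3900 + 390*√7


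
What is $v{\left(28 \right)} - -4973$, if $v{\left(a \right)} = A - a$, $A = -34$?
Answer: $4911$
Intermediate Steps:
$v{\left(a \right)} = -34 - a$
$v{\left(28 \right)} - -4973 = \left(-34 - 28\right) - -4973 = \left(-34 - 28\right) + 4973 = -62 + 4973 = 4911$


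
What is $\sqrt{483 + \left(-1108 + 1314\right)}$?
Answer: $\sqrt{689} \approx 26.249$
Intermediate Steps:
$\sqrt{483 + \left(-1108 + 1314\right)} = \sqrt{483 + 206} = \sqrt{689}$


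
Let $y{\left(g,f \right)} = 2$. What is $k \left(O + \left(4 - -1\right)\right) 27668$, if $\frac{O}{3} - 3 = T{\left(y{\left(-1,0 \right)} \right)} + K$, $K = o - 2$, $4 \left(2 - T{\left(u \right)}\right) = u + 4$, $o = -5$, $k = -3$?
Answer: $456522$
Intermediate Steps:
$T{\left(u \right)} = 1 - \frac{u}{4}$ ($T{\left(u \right)} = 2 - \frac{u + 4}{4} = 2 - \frac{4 + u}{4} = 2 - \left(1 + \frac{u}{4}\right) = 1 - \frac{u}{4}$)
$K = -7$ ($K = -5 - 2 = -7$)
$O = - \frac{21}{2}$ ($O = 9 + 3 \left(\left(1 - \frac{1}{2}\right) - 7\right) = 9 + 3 \left(\frac{1}{2} - 7\right) = 9 + 3 \left(- \frac{13}{2}\right) = 9 - \frac{39}{2} = - \frac{21}{2} \approx -10.5$)
$k \left(O + \left(4 - -1\right)\right) 27668 = - 3 \left(- \frac{21}{2} + \left(4 - -1\right)\right) 27668 = - 3 \left(- \frac{21}{2} + \left(4 + 1\right)\right) 27668 = - 3 \left(- \frac{21}{2} + 5\right) 27668 = \left(-3\right) \left(- \frac{11}{2}\right) 27668 = \frac{33}{2} \cdot 27668 = 456522$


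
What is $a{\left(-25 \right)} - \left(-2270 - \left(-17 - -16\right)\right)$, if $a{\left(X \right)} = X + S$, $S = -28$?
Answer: $2216$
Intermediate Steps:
$a{\left(X \right)} = -28 + X$ ($a{\left(X \right)} = X - 28 = -28 + X$)
$a{\left(-25 \right)} - \left(-2270 - \left(-17 - -16\right)\right) = \left(-28 - 25\right) - \left(-2270 - \left(-17 - -16\right)\right) = -53 - \left(-2270 - \left(-17 + 16\right)\right) = -53 - \left(-2270 - -1\right) = -53 - \left(-2270 + 1\right) = -53 - -2269 = -53 + 2269 = 2216$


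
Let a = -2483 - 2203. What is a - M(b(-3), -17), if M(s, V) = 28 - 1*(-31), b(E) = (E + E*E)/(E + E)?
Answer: -4745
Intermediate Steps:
b(E) = (E + E**2)/(2*E) (b(E) = (E + E**2)/((2*E)) = (E + E**2)*(1/(2*E)) = (E + E**2)/(2*E))
M(s, V) = 59 (M(s, V) = 28 + 31 = 59)
a = -4686
a - M(b(-3), -17) = -4686 - 1*59 = -4686 - 59 = -4745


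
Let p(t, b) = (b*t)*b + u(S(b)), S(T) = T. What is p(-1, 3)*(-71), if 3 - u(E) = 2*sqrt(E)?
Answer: 426 + 142*sqrt(3) ≈ 671.95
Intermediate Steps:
u(E) = 3 - 2*sqrt(E)
p(t, b) = 3 - 2*sqrt(b) + t*b**2 (p(t, b) = (b*t)*b + (3 - 2*sqrt(b)) = t*b**2 + (3 - 2*sqrt(b)) = 3 - 2*sqrt(b) + t*b**2)
p(-1, 3)*(-71) = (3 - 2*sqrt(3) - 1*3**2)*(-71) = (3 - 2*sqrt(3) - 1*9)*(-71) = (3 - 2*sqrt(3) - 9)*(-71) = (-6 - 2*sqrt(3))*(-71) = 426 + 142*sqrt(3)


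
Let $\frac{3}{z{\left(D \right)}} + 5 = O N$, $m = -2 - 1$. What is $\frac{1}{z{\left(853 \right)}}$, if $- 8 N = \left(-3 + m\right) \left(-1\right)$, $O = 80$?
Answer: $- \frac{65}{3} \approx -21.667$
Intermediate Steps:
$m = -3$
$N = - \frac{3}{4}$ ($N = - \frac{\left(-3 - 3\right) \left(-1\right)}{8} = - \frac{\left(-6\right) \left(-1\right)}{8} = \left(- \frac{1}{8}\right) 6 = - \frac{3}{4} \approx -0.75$)
$z{\left(D \right)} = - \frac{3}{65}$ ($z{\left(D \right)} = \frac{3}{-5 + 80 \left(- \frac{3}{4}\right)} = \frac{3}{-5 - 60} = \frac{3}{-65} = 3 \left(- \frac{1}{65}\right) = - \frac{3}{65}$)
$\frac{1}{z{\left(853 \right)}} = \frac{1}{- \frac{3}{65}} = - \frac{65}{3}$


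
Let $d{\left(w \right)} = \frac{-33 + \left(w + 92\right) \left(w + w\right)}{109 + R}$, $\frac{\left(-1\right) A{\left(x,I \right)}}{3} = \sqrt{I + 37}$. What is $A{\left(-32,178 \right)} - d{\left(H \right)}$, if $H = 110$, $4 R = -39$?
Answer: $- \frac{177628}{397} - 3 \sqrt{215} \approx -491.41$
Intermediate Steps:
$R = - \frac{39}{4}$ ($R = \frac{1}{4} \left(-39\right) = - \frac{39}{4} \approx -9.75$)
$A{\left(x,I \right)} = - 3 \sqrt{37 + I}$ ($A{\left(x,I \right)} = - 3 \sqrt{I + 37} = - 3 \sqrt{37 + I}$)
$d{\left(w \right)} = - \frac{132}{397} + \frac{8 w \left(92 + w\right)}{397}$ ($d{\left(w \right)} = \frac{-33 + \left(w + 92\right) \left(w + w\right)}{109 - \frac{39}{4}} = \frac{-33 + \left(92 + w\right) 2 w}{\frac{397}{4}} = \left(-33 + 2 w \left(92 + w\right)\right) \frac{4}{397} = - \frac{132}{397} + \frac{8 w \left(92 + w\right)}{397}$)
$A{\left(-32,178 \right)} - d{\left(H \right)} = - 3 \sqrt{37 + 178} - \left(- \frac{132}{397} + \frac{8 \cdot 110^{2}}{397} + \frac{736}{397} \cdot 110\right) = - 3 \sqrt{215} - \left(- \frac{132}{397} + \frac{8}{397} \cdot 12100 + \frac{80960}{397}\right) = - 3 \sqrt{215} - \left(- \frac{132}{397} + \frac{96800}{397} + \frac{80960}{397}\right) = - 3 \sqrt{215} - \frac{177628}{397} = - \frac{177628}{397} - 3 \sqrt{215}$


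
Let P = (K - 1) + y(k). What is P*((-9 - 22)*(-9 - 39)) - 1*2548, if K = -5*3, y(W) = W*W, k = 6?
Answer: 27212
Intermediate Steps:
y(W) = W**2
K = -15
P = 20 (P = (-15 - 1) + 6**2 = -16 + 36 = 20)
P*((-9 - 22)*(-9 - 39)) - 1*2548 = 20*((-9 - 22)*(-9 - 39)) - 1*2548 = 20*(-31*(-48)) - 2548 = 20*1488 - 2548 = 29760 - 2548 = 27212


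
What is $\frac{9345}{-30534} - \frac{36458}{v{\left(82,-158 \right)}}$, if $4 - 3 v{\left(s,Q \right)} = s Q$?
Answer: $- \frac{13733083}{1570320} \approx -8.7454$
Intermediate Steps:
$v{\left(s,Q \right)} = \frac{4}{3} - \frac{Q s}{3}$ ($v{\left(s,Q \right)} = \frac{4}{3} - \frac{s Q}{3} = \frac{4}{3} - \frac{Q s}{3}$)
$\frac{9345}{-30534} - \frac{36458}{v{\left(82,-158 \right)}} = \frac{9345}{-30534} - \frac{36458}{\frac{4}{3} - \left(- \frac{158}{3}\right) 82} = 9345 \left(- \frac{1}{30534}\right) - \frac{36458}{\frac{4}{3} + \frac{12956}{3}} = - \frac{445}{1454} - \frac{36458}{4320} = - \frac{445}{1454} - \frac{18229}{2160} = - \frac{13733083}{1570320}$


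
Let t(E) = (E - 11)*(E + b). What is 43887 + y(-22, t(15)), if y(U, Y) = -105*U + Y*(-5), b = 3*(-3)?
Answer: 46077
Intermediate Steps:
b = -9
t(E) = (-11 + E)*(-9 + E) (t(E) = (E - 11)*(E - 9) = (-11 + E)*(-9 + E))
y(U, Y) = -105*U - 5*Y
43887 + y(-22, t(15)) = 43887 + (-105*(-22) - 5*(99 + 15**2 - 20*15)) = 43887 + (2310 - 5*(99 + 225 - 300)) = 43887 + (2310 - 5*24) = 43887 + (2310 - 120) = 43887 + 2190 = 46077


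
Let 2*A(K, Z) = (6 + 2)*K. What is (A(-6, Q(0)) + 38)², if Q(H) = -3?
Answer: 196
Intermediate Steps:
A(K, Z) = 4*K (A(K, Z) = ((6 + 2)*K)/2 = (8*K)/2 = 4*K)
(A(-6, Q(0)) + 38)² = (4*(-6) + 38)² = (-24 + 38)² = 14² = 196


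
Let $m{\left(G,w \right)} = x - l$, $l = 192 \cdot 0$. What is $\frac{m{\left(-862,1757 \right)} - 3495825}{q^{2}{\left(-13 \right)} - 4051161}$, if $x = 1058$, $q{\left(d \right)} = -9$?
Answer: $\frac{3494767}{4051080} \approx 0.86268$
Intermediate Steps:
$l = 0$
$m{\left(G,w \right)} = 1058$ ($m{\left(G,w \right)} = 1058 - 0 = 1058 + 0 = 1058$)
$\frac{m{\left(-862,1757 \right)} - 3495825}{q^{2}{\left(-13 \right)} - 4051161} = \frac{1058 - 3495825}{\left(-9\right)^{2} - 4051161} = - \frac{3494767}{81 - 4051161} = - \frac{3494767}{-4051080} = \left(-3494767\right) \left(- \frac{1}{4051080}\right) = \frac{3494767}{4051080}$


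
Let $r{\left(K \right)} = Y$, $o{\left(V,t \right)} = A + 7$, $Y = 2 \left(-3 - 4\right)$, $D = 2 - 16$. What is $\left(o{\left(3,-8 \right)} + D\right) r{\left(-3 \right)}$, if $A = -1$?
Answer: $112$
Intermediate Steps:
$D = -14$ ($D = 2 - 16 = -14$)
$Y = -14$ ($Y = 2 \left(-7\right) = -14$)
$o{\left(V,t \right)} = 6$ ($o{\left(V,t \right)} = -1 + 7 = 6$)
$r{\left(K \right)} = -14$
$\left(o{\left(3,-8 \right)} + D\right) r{\left(-3 \right)} = \left(6 - 14\right) \left(-14\right) = \left(-8\right) \left(-14\right) = 112$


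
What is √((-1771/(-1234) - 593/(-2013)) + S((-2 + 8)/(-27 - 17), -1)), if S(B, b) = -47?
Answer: I*√279338444509938/2484042 ≈ 6.7283*I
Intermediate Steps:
√((-1771/(-1234) - 593/(-2013)) + S((-2 + 8)/(-27 - 17), -1)) = √((-1771/(-1234) - 593/(-2013)) - 47) = √((-1771*(-1/1234) - 593*(-1/2013)) - 47) = √((1771/1234 + 593/2013) - 47) = √(4296785/2484042 - 47) = √(-112453189/2484042) = I*√279338444509938/2484042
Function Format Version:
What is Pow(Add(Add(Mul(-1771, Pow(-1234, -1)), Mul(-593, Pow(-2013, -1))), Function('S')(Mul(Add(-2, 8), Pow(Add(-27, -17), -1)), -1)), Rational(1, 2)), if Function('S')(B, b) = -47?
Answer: Mul(Rational(1, 2484042), I, Pow(279338444509938, Rational(1, 2))) ≈ Mul(6.7283, I)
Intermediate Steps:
Pow(Add(Add(Mul(-1771, Pow(-1234, -1)), Mul(-593, Pow(-2013, -1))), Function('S')(Mul(Add(-2, 8), Pow(Add(-27, -17), -1)), -1)), Rational(1, 2)) = Pow(Add(Add(Mul(-1771, Pow(-1234, -1)), Mul(-593, Pow(-2013, -1))), -47), Rational(1, 2)) = Pow(Add(Add(Mul(-1771, Rational(-1, 1234)), Mul(-593, Rational(-1, 2013))), -47), Rational(1, 2)) = Pow(Add(Add(Rational(1771, 1234), Rational(593, 2013)), -47), Rational(1, 2)) = Pow(Add(Rational(4296785, 2484042), -47), Rational(1, 2)) = Pow(Rational(-112453189, 2484042), Rational(1, 2)) = Mul(Rational(1, 2484042), I, Pow(279338444509938, Rational(1, 2)))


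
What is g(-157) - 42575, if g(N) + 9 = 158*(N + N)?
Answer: -92196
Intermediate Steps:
g(N) = -9 + 316*N (g(N) = -9 + 158*(N + N) = -9 + 158*(2*N) = -9 + 316*N)
g(-157) - 42575 = (-9 + 316*(-157)) - 42575 = (-9 - 49612) - 42575 = -49621 - 42575 = -92196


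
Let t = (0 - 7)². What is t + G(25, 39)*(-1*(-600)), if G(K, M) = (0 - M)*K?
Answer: -584951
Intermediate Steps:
G(K, M) = -K*M (G(K, M) = (-M)*K = -K*M)
t = 49 (t = (-7)² = 49)
t + G(25, 39)*(-1*(-600)) = 49 + (-1*25*39)*(-1*(-600)) = 49 - 975*600 = 49 - 585000 = -584951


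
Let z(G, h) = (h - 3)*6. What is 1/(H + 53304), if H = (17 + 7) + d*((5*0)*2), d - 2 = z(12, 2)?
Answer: 1/53328 ≈ 1.8752e-5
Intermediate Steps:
z(G, h) = -18 + 6*h (z(G, h) = (-3 + h)*6 = -18 + 6*h)
d = -4 (d = 2 + (-18 + 6*2) = 2 + (-18 + 12) = 2 - 6 = -4)
H = 24 (H = (17 + 7) - 4*5*0*2 = 24 - 0*2 = 24 - 4*0 = 24 + 0 = 24)
1/(H + 53304) = 1/(24 + 53304) = 1/53328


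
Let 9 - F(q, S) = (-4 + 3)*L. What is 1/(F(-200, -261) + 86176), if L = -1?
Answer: 1/86184 ≈ 1.1603e-5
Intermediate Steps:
F(q, S) = 8 (F(q, S) = 9 - (-4 + 3)*(-1) = 9 - (-1)*(-1) = 9 - 1*1 = 9 - 1 = 8)
1/(F(-200, -261) + 86176) = 1/(8 + 86176) = 1/86184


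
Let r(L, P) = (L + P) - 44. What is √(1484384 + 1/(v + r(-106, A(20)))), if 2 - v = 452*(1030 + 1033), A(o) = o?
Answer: √322760827943701185/466302 ≈ 1218.4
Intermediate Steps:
r(L, P) = -44 + L + P
v = -932474 (v = 2 - 452*(1030 + 1033) = 2 - 452*2063 = 2 - 1*932476 = 2 - 932476 = -932474)
√(1484384 + 1/(v + r(-106, A(20)))) = √(1484384 + 1/(-932474 + (-44 - 106 + 20))) = √(1484384 + 1/(-932474 - 130)) = √(1484384 + 1/(-932604)) = √(1484384 - 1/932604) = √(1384342455935/932604) = √322760827943701185/466302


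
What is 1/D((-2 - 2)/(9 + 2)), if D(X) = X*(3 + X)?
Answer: -121/116 ≈ -1.0431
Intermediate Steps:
1/D((-2 - 2)/(9 + 2)) = 1/(((-2 - 2)/(9 + 2))*(3 + (-2 - 2)/(9 + 2))) = 1/((-4/11)*(3 - 4/11)) = 1/((-4*1/11)*(3 - 4*1/11)) = 1/(-4*(3 - 4/11)/11) = 1/(-4/11*29/11) = 1/(-116/121) = -121/116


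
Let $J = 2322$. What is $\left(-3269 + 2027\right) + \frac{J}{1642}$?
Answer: $- \frac{1018521}{821} \approx -1240.6$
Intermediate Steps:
$\left(-3269 + 2027\right) + \frac{J}{1642} = \left(-3269 + 2027\right) + \frac{2322}{1642} = -1242 + 2322 \cdot \frac{1}{1642} = -1242 + \frac{1161}{821} = - \frac{1018521}{821}$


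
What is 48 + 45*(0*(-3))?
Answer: 48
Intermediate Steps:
48 + 45*(0*(-3)) = 48 + 45*0 = 48 + 0 = 48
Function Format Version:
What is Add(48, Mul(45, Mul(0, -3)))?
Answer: 48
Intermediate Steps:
Add(48, Mul(45, Mul(0, -3))) = Add(48, Mul(45, 0)) = Add(48, 0) = 48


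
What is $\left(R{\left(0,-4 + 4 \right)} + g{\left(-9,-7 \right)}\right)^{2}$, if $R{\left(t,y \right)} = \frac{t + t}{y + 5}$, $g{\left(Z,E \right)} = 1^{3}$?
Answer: $1$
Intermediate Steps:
$g{\left(Z,E \right)} = 1$
$R{\left(t,y \right)} = \frac{2 t}{5 + y}$
$\left(R{\left(0,-4 + 4 \right)} + g{\left(-9,-7 \right)}\right)^{2} = \left(2 \cdot 0 \frac{1}{5 + \left(-4 + 4\right)} + 1\right)^{2} = \left(2 \cdot 0 \frac{1}{5 + 0} + 1\right)^{2} = \left(2 \cdot 0 \cdot \frac{1}{5} + 1\right)^{2} = \left(0 + 1\right)^{2} = 1^{2} = 1$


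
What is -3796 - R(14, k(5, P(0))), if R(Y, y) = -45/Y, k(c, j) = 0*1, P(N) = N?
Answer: -53099/14 ≈ -3792.8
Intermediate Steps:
k(c, j) = 0
-3796 - R(14, k(5, P(0))) = -3796 - (-45)/14 = -3796 - 1*(-45/14) = -3796 + 45/14 = -53099/14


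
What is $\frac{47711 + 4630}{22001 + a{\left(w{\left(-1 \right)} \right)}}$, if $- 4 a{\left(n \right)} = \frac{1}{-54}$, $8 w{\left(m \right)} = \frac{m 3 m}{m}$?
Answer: $\frac{11305656}{4752217} \approx 2.379$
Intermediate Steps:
$w{\left(m \right)} = \frac{3 m}{8}$ ($w{\left(m \right)} = \frac{m 3 m \frac{1}{m}}{8} = \frac{3 m m \frac{1}{m}}{8} = \frac{3 m^{2} \frac{1}{m}}{8} = \frac{3 m}{8}$)
$a{\left(n \right)} = \frac{1}{216}$ ($a{\left(n \right)} = - \frac{1}{4 \left(-54\right)} = \left(- \frac{1}{4}\right) \left(- \frac{1}{54}\right) = \frac{1}{216}$)
$\frac{47711 + 4630}{22001 + a{\left(w{\left(-1 \right)} \right)}} = \frac{47711 + 4630}{22001 + \frac{1}{216}} = \frac{52341}{\frac{4752217}{216}} = 52341 \cdot \frac{216}{4752217} = \frac{11305656}{4752217}$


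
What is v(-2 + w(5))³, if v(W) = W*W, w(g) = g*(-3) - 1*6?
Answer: 148035889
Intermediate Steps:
w(g) = -6 - 3*g (w(g) = -3*g - 6 = -6 - 3*g)
v(W) = W²
v(-2 + w(5))³ = ((-2 + (-6 - 3*5))²)³ = ((-2 + (-6 - 15))²)³ = ((-2 - 21)²)³ = ((-23)²)³ = 529³ = 148035889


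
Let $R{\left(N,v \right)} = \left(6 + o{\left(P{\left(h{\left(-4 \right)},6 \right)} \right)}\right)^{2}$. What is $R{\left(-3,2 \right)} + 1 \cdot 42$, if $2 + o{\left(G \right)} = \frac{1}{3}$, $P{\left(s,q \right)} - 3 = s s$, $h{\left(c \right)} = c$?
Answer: $\frac{547}{9} \approx 60.778$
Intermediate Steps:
$P{\left(s,q \right)} = 3 + s^{2}$ ($P{\left(s,q \right)} = 3 + s s = 3 + s^{2}$)
$o{\left(G \right)} = - \frac{5}{3}$ ($o{\left(G \right)} = -2 + \frac{1}{3} = - \frac{5}{3}$)
$R{\left(N,v \right)} = \frac{169}{9}$ ($R{\left(N,v \right)} = \left(6 - \frac{5}{3}\right)^{2} = \left(\frac{13}{3}\right)^{2} = \frac{169}{9}$)
$R{\left(-3,2 \right)} + 1 \cdot 42 = \frac{169}{9} + 1 \cdot 42 = \frac{169}{9} + 42 = \frac{547}{9}$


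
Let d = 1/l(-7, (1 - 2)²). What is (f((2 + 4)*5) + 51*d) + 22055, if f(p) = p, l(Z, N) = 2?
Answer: 44221/2 ≈ 22111.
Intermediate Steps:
d = ½ (d = 1/2 = ½ ≈ 0.50000)
(f((2 + 4)*5) + 51*d) + 22055 = ((2 + 4)*5 + 51*(½)) + 22055 = (6*5 + 51/2) + 22055 = (30 + 51/2) + 22055 = 111/2 + 22055 = 44221/2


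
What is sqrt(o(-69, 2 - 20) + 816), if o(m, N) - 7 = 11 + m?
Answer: 3*sqrt(85) ≈ 27.659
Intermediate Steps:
o(m, N) = 18 + m (o(m, N) = 7 + (11 + m) = 18 + m)
sqrt(o(-69, 2 - 20) + 816) = sqrt((18 - 69) + 816) = sqrt(-51 + 816) = sqrt(765) = 3*sqrt(85)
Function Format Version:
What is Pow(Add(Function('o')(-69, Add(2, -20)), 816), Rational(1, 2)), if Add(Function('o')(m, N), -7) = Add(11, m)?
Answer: Mul(3, Pow(85, Rational(1, 2))) ≈ 27.659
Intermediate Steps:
Function('o')(m, N) = Add(18, m) (Function('o')(m, N) = Add(7, Add(11, m)) = Add(18, m))
Pow(Add(Function('o')(-69, Add(2, -20)), 816), Rational(1, 2)) = Pow(Add(Add(18, -69), 816), Rational(1, 2)) = Pow(Add(-51, 816), Rational(1, 2)) = Pow(765, Rational(1, 2)) = Mul(3, Pow(85, Rational(1, 2)))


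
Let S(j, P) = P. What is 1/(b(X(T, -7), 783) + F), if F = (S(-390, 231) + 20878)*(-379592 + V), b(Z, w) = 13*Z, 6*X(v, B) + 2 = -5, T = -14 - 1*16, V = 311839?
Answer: -6/8581188553 ≈ -6.9920e-10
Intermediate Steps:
T = -30 (T = -14 - 16 = -30)
X(v, B) = -7/6 (X(v, B) = -1/3 + (1/6)*(-5) = -1/3 - 5/6 = -7/6)
F = -1430198077 (F = (231 + 20878)*(-379592 + 311839) = 21109*(-67753) = -1430198077)
1/(b(X(T, -7), 783) + F) = 1/(13*(-7/6) - 1430198077) = 1/(-91/6 - 1430198077) = 1/(-8581188553/6) = -6/8581188553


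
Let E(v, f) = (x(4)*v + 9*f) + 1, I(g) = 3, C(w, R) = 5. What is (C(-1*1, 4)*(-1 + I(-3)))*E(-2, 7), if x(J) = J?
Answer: 560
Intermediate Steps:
E(v, f) = 1 + 4*v + 9*f (E(v, f) = (4*v + 9*f) + 1 = 1 + 4*v + 9*f)
(C(-1*1, 4)*(-1 + I(-3)))*E(-2, 7) = (5*(-1 + 3))*(1 + 4*(-2) + 9*7) = (5*2)*(1 - 8 + 63) = 10*56 = 560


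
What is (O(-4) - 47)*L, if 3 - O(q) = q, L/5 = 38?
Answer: -7600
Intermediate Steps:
L = 190 (L = 5*38 = 190)
O(q) = 3 - q
(O(-4) - 47)*L = ((3 - 1*(-4)) - 47)*190 = ((3 + 4) - 47)*190 = (7 - 47)*190 = -40*190 = -7600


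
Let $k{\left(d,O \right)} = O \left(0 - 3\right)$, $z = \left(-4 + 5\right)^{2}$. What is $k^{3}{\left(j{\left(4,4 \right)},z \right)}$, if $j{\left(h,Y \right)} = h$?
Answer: $-27$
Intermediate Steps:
$z = 1$ ($z = 1^{2} = 1$)
$k{\left(d,O \right)} = - 3 O$ ($k{\left(d,O \right)} = O \left(-3\right) = - 3 O$)
$k^{3}{\left(j{\left(4,4 \right)},z \right)} = \left(\left(-3\right) 1\right)^{3} = \left(-3\right)^{3} = -27$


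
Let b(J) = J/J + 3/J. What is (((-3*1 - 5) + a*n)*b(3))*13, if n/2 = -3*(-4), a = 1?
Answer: 416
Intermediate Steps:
n = 24 (n = 2*(-3*(-4)) = 2*12 = 24)
b(J) = 1 + 3/J
(((-3*1 - 5) + a*n)*b(3))*13 = (((-3*1 - 5) + 1*24)*((3 + 3)/3))*13 = (((-3 - 5) + 24)*((⅓)*6))*13 = ((-8 + 24)*2)*13 = (16*2)*13 = 32*13 = 416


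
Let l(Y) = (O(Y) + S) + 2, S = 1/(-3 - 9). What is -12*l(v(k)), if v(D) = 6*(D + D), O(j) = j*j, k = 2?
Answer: -6935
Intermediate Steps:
S = -1/12 (S = 1/(-12) = -1/12 ≈ -0.083333)
O(j) = j**2
v(D) = 12*D (v(D) = 6*(2*D) = 12*D)
l(Y) = 23/12 + Y**2 (l(Y) = (Y**2 - 1/12) + 2 = (-1/12 + Y**2) + 2 = 23/12 + Y**2)
-12*l(v(k)) = -12*(23/12 + (12*2)**2) = -12*(23/12 + 24**2) = -12*(23/12 + 576) = -12*6935/12 = -6935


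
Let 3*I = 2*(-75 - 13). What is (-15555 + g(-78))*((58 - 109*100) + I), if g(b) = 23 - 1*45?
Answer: 509399054/3 ≈ 1.6980e+8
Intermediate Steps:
g(b) = -22 (g(b) = 23 - 45 = -22)
I = -176/3 (I = (2*(-75 - 13))/3 = (2*(-88))/3 = (⅓)*(-176) = -176/3 ≈ -58.667)
(-15555 + g(-78))*((58 - 109*100) + I) = (-15555 - 22)*((58 - 109*100) - 176/3) = -15577*((58 - 10900) - 176/3) = -15577*(-10842 - 176/3) = -15577*(-32702/3) = 509399054/3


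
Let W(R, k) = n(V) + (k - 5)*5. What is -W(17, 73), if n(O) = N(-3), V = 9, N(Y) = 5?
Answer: -345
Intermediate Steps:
n(O) = 5
W(R, k) = -20 + 5*k (W(R, k) = 5 + (k - 5)*5 = 5 + (-5 + k)*5 = 5 + (-25 + 5*k) = -20 + 5*k)
-W(17, 73) = -(-20 + 5*73) = -(-20 + 365) = -1*345 = -345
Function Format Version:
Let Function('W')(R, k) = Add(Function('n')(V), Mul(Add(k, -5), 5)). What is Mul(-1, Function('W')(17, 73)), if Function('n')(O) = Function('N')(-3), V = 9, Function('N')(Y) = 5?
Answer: -345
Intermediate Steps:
Function('n')(O) = 5
Function('W')(R, k) = Add(-20, Mul(5, k)) (Function('W')(R, k) = Add(5, Mul(Add(k, -5), 5)) = Add(5, Mul(Add(-5, k), 5)) = Add(5, Add(-25, Mul(5, k))) = Add(-20, Mul(5, k)))
Mul(-1, Function('W')(17, 73)) = Mul(-1, Add(-20, Mul(5, 73))) = Mul(-1, Add(-20, 365)) = Mul(-1, 345) = -345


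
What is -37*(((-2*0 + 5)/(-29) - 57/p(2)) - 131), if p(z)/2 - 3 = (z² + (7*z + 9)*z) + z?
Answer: 15543441/3190 ≈ 4872.6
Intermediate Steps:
p(z) = 6 + 2*z + 2*z² + 2*z*(9 + 7*z) (p(z) = 6 + 2*((z² + (7*z + 9)*z) + z) = 6 + 2*((z² + (9 + 7*z)*z) + z) = 6 + 2*((z² + z*(9 + 7*z)) + z) = 6 + 2*(z + z² + z*(9 + 7*z)) = 6 + (2*z + 2*z² + 2*z*(9 + 7*z)) = 6 + 2*z + 2*z² + 2*z*(9 + 7*z))
-37*(((-2*0 + 5)/(-29) - 57/p(2)) - 131) = -37*(((-2*0 + 5)/(-29) - 57/(6 + 16*2² + 20*2)) - 131) = -37*(((0 + 5)*(-1/29) - 57/(6 + 16*4 + 40)) - 131) = -37*((5*(-1/29) - 57/(6 + 64 + 40)) - 131) = -37*((-5/29 - 57/110) - 131) = -37*(-2203/3190 - 131) = -37*(-420093/3190) = 15543441/3190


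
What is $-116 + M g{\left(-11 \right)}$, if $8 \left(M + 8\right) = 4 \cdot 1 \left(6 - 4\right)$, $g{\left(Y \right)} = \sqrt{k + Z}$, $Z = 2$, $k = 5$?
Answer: $-116 - 7 \sqrt{7} \approx -134.52$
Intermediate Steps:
$g{\left(Y \right)} = \sqrt{7}$ ($g{\left(Y \right)} = \sqrt{5 + 2} = \sqrt{7}$)
$M = -7$ ($M = -8 + \frac{4 \cdot 1 \left(6 - 4\right)}{8} = -8 + \frac{4 \cdot 2}{8} = -8 + \frac{1}{8} \cdot 8 = -8 + 1 = -7$)
$-116 + M g{\left(-11 \right)} = -116 - 7 \sqrt{7}$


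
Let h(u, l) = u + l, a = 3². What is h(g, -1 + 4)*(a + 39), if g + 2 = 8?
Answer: 432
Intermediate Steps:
g = 6 (g = -2 + 8 = 6)
a = 9
h(u, l) = l + u
h(g, -1 + 4)*(a + 39) = ((-1 + 4) + 6)*(9 + 39) = (3 + 6)*48 = 9*48 = 432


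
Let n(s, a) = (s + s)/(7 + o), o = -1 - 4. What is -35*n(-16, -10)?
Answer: 560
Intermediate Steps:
o = -5
n(s, a) = s (n(s, a) = (s + s)/(7 - 5) = (2*s)/2 = (2*s)*(½) = s)
-35*n(-16, -10) = -35*(-16) = 560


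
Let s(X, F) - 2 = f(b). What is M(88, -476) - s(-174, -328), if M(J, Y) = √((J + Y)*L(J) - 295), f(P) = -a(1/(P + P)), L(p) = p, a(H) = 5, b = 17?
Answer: 3 + I*√34439 ≈ 3.0 + 185.58*I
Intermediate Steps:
f(P) = -5 (f(P) = -1*5 = -5)
s(X, F) = -3 (s(X, F) = 2 - 5 = -3)
M(J, Y) = √(-295 + J*(J + Y)) (M(J, Y) = √((J + Y)*J - 295) = √(J*(J + Y) - 295) = √(-295 + J*(J + Y)))
M(88, -476) - s(-174, -328) = √(-295 + 88² + 88*(-476)) - 1*(-3) = √(-295 + 7744 - 41888) + 3 = √(-34439) + 3 = I*√34439 + 3 = 3 + I*√34439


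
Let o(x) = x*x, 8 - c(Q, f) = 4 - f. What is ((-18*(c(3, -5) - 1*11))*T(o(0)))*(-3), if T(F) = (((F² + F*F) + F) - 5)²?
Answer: -16200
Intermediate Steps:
c(Q, f) = 4 + f (c(Q, f) = 8 - (4 - f) = 8 + (-4 + f) = 4 + f)
o(x) = x²
T(F) = (-5 + F + 2*F²)² (T(F) = (((F² + F²) + F) - 5)² = ((2*F² + F) - 5)² = ((F + 2*F²) - 5)² = (-5 + F + 2*F²)²)
((-18*(c(3, -5) - 1*11))*T(o(0)))*(-3) = ((-18*((4 - 5) - 1*11))*(-5 + 0² + 2*(0²)²)²)*(-3) = ((-18*(-1 - 11))*(-5 + 0 + 2*0²)²)*(-3) = ((-18*(-12))*(-5 + 0 + 2*0)²)*(-3) = (216*(-5 + 0 + 0)²)*(-3) = (216*(-5)²)*(-3) = (216*25)*(-3) = 5400*(-3) = -16200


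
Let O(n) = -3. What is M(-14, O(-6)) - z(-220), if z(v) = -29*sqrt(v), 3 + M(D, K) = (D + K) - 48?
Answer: -68 + 58*I*sqrt(55) ≈ -68.0 + 430.14*I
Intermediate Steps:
M(D, K) = -51 + D + K (M(D, K) = -3 + ((D + K) - 48) = -3 + (-48 + D + K) = -51 + D + K)
M(-14, O(-6)) - z(-220) = (-51 - 14 - 3) - (-29)*sqrt(-220) = -68 - (-29)*2*I*sqrt(55) = -68 - (-58)*I*sqrt(55) = -68 + 58*I*sqrt(55)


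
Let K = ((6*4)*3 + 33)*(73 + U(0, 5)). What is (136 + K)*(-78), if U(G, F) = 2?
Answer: -624858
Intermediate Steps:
K = 7875 (K = ((6*4)*3 + 33)*(73 + 2) = (24*3 + 33)*75 = (72 + 33)*75 = 105*75 = 7875)
(136 + K)*(-78) = (136 + 7875)*(-78) = 8011*(-78) = -624858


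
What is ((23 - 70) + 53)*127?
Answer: 762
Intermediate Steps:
((23 - 70) + 53)*127 = (-47 + 53)*127 = 6*127 = 762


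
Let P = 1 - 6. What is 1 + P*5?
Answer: -24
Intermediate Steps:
P = -5
1 + P*5 = 1 - 5*5 = 1 - 25 = -24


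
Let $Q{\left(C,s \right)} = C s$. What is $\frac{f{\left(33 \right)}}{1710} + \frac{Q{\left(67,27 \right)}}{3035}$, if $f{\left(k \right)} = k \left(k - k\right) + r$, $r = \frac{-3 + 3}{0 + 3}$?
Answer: $\frac{1809}{3035} \approx 0.59605$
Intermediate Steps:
$r = 0$ ($r = \frac{0}{3} = 0 \cdot \frac{1}{3} = 0$)
$f{\left(k \right)} = 0$ ($f{\left(k \right)} = k \left(k - k\right) + 0 = k 0 + 0 = 0 + 0 = 0$)
$\frac{f{\left(33 \right)}}{1710} + \frac{Q{\left(67,27 \right)}}{3035} = \frac{0}{1710} + \frac{67 \cdot 27}{3035} = 0 \cdot \frac{1}{1710} + 1809 \cdot \frac{1}{3035} = 0 + \frac{1809}{3035} = \frac{1809}{3035}$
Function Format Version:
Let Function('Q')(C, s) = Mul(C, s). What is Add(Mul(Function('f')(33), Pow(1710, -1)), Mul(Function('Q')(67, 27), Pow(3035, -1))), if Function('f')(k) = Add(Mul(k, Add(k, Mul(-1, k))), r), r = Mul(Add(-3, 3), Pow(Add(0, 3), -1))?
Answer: Rational(1809, 3035) ≈ 0.59605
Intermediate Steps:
r = 0 (r = Mul(0, Pow(3, -1)) = Mul(0, Rational(1, 3)) = 0)
Function('f')(k) = 0 (Function('f')(k) = Add(Mul(k, Add(k, Mul(-1, k))), 0) = Add(Mul(k, 0), 0) = Add(0, 0) = 0)
Add(Mul(Function('f')(33), Pow(1710, -1)), Mul(Function('Q')(67, 27), Pow(3035, -1))) = Add(Mul(0, Pow(1710, -1)), Mul(Mul(67, 27), Pow(3035, -1))) = Add(Mul(0, Rational(1, 1710)), Mul(1809, Rational(1, 3035))) = Add(0, Rational(1809, 3035)) = Rational(1809, 3035)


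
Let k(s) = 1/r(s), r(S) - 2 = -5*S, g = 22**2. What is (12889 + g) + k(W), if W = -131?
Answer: 8786062/657 ≈ 13373.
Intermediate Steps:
g = 484
r(S) = 2 - 5*S
k(s) = 1/(2 - 5*s)
(12889 + g) + k(W) = (12889 + 484) - 1/(-2 + 5*(-131)) = 13373 - 1/(-2 - 655) = 13373 - 1/(-657) = 13373 - 1*(-1/657) = 13373 + 1/657 = 8786062/657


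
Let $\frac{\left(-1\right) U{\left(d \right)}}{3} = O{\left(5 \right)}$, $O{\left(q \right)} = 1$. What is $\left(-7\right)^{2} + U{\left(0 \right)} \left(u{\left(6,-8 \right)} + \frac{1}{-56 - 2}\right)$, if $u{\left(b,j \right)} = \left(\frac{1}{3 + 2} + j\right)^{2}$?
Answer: $- \frac{193529}{1450} \approx -133.47$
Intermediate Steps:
$U{\left(d \right)} = -3$ ($U{\left(d \right)} = \left(-3\right) 1 = -3$)
$u{\left(b,j \right)} = \left(\frac{1}{5} + j\right)^{2}$
$\left(-7\right)^{2} + U{\left(0 \right)} \left(u{\left(6,-8 \right)} + \frac{1}{-56 - 2}\right) = \left(-7\right)^{2} - 3 \left(\frac{\left(1 + 5 \left(-8\right)\right)^{2}}{25} + \frac{1}{-56 - 2}\right) = 49 - 3 \left(\frac{\left(1 - 40\right)^{2}}{25} + \frac{1}{-58}\right) = 49 - 3 \left(\frac{\left(-39\right)^{2}}{25} - \frac{1}{58}\right) = 49 - 3 \left(\frac{1}{25} \cdot 1521 - \frac{1}{58}\right) = 49 - 3 \left(\frac{1521}{25} - \frac{1}{58}\right) = 49 - \frac{264579}{1450} = - \frac{193529}{1450}$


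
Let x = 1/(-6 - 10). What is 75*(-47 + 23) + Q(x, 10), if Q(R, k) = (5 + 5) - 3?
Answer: -1793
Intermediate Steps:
x = -1/16 (x = 1/(-16) = -1/16 ≈ -0.062500)
Q(R, k) = 7 (Q(R, k) = 10 - 3 = 7)
75*(-47 + 23) + Q(x, 10) = 75*(-47 + 23) + 7 = 75*(-24) + 7 = -1800 + 7 = -1793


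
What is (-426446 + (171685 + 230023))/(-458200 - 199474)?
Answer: 12369/328837 ≈ 0.037614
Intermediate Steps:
(-426446 + (171685 + 230023))/(-458200 - 199474) = (-426446 + 401708)/(-657674) = -24738*(-1/657674) = 12369/328837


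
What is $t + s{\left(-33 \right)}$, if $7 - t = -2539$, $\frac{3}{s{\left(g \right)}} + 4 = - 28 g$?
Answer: $\frac{2342323}{920} \approx 2546.0$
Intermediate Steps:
$s{\left(g \right)} = \frac{3}{-4 - 28 g}$
$t = 2546$ ($t = 7 - -2539 = 7 + 2539 = 2546$)
$t + s{\left(-33 \right)} = 2546 - \frac{3}{4 + 28 \left(-33\right)} = 2546 - \frac{3}{4 - 924} = 2546 - \frac{3}{-920} = 2546 - - \frac{3}{920} = 2546 + \frac{3}{920} = \frac{2342323}{920}$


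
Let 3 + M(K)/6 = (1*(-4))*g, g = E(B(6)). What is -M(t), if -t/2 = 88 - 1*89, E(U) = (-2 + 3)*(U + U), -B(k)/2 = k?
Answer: -558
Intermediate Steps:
B(k) = -2*k
E(U) = 2*U (E(U) = 1*(2*U) = 2*U)
g = -24 (g = 2*(-2*6) = 2*(-12) = -24)
t = 2 (t = -2*(88 - 1*89) = -2*(88 - 89) = -2*(-1) = 2)
M(K) = 558 (M(K) = -18 + 6*((1*(-4))*(-24)) = -18 + 6*(-4*(-24)) = -18 + 6*96 = -18 + 576 = 558)
-M(t) = -1*558 = -558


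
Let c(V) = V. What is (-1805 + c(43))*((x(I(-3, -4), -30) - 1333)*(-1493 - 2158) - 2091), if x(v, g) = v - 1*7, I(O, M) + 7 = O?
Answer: -8680949358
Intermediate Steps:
I(O, M) = -7 + O
x(v, g) = -7 + v (x(v, g) = v - 7 = -7 + v)
(-1805 + c(43))*((x(I(-3, -4), -30) - 1333)*(-1493 - 2158) - 2091) = (-1805 + 43)*(((-7 + (-7 - 3)) - 1333)*(-1493 - 2158) - 2091) = -1762*(((-7 - 10) - 1333)*(-3651) - 2091) = -1762*((-17 - 1333)*(-3651) - 2091) = -1762*(-1350*(-3651) - 2091) = -1762*(4928850 - 2091) = -1762*4926759 = -8680949358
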